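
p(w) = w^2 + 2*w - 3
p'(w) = 2*w + 2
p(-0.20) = -3.36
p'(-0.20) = 1.60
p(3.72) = 18.28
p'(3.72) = 9.44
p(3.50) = 16.25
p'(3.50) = 9.00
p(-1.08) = -3.99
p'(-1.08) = -0.16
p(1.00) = 0.00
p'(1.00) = 4.00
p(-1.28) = -3.92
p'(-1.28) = -0.56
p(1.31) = 1.34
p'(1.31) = 4.62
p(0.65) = -1.28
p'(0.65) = 3.30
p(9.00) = 96.00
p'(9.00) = 20.00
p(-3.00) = 0.00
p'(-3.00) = -4.00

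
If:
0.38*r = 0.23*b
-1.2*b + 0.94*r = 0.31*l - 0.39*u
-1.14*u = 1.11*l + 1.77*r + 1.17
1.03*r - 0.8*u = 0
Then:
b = -1.48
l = 1.57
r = -0.90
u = -1.16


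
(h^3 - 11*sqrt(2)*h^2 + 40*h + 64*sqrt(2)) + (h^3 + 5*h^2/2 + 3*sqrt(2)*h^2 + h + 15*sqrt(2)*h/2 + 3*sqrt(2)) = 2*h^3 - 8*sqrt(2)*h^2 + 5*h^2/2 + 15*sqrt(2)*h/2 + 41*h + 67*sqrt(2)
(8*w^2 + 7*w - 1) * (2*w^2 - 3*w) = 16*w^4 - 10*w^3 - 23*w^2 + 3*w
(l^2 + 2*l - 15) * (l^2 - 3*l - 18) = l^4 - l^3 - 39*l^2 + 9*l + 270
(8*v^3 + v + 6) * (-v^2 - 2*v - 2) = -8*v^5 - 16*v^4 - 17*v^3 - 8*v^2 - 14*v - 12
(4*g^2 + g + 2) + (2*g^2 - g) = 6*g^2 + 2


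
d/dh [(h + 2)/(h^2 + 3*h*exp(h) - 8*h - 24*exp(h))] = (h^2 + 3*h*exp(h) - 8*h - (h + 2)*(3*h*exp(h) + 2*h - 21*exp(h) - 8) - 24*exp(h))/(h^2 + 3*h*exp(h) - 8*h - 24*exp(h))^2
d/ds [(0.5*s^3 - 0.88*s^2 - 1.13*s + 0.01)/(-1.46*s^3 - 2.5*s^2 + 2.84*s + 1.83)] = (-2.5348*s^4 - 0.459600000000002*s^3 - 2.5354*s^2 - 3.1708*s - 2.0963)/(2.1316*s^6 + 7.3*s^5 - 2.0428*s^4 - 19.5436*s^3 - 1.0844*s^2 + 10.3944*s + 3.3489)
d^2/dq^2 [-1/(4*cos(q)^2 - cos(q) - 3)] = (64*sin(q)^4 - 81*sin(q)^2 + 12*cos(q) - 3*cos(3*q) - 9)/((cos(q) - 1)^3*(4*cos(q) + 3)^3)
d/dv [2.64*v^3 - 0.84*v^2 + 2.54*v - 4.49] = 7.92*v^2 - 1.68*v + 2.54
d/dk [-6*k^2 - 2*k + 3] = -12*k - 2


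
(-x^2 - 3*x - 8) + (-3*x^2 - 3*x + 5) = -4*x^2 - 6*x - 3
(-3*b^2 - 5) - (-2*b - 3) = -3*b^2 + 2*b - 2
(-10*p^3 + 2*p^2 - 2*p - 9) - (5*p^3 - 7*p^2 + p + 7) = -15*p^3 + 9*p^2 - 3*p - 16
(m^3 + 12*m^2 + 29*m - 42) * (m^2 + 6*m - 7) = m^5 + 18*m^4 + 94*m^3 + 48*m^2 - 455*m + 294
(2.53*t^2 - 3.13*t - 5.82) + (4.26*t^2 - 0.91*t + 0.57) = 6.79*t^2 - 4.04*t - 5.25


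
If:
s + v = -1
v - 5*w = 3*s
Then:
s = -5*w/4 - 1/4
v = 5*w/4 - 3/4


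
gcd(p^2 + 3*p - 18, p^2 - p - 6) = p - 3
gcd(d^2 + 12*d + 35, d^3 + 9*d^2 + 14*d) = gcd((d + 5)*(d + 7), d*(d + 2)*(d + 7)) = d + 7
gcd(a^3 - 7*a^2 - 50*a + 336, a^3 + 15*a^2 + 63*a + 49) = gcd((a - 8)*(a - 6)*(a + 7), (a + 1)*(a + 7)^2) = a + 7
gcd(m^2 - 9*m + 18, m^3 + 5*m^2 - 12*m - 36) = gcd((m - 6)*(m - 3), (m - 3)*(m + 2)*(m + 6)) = m - 3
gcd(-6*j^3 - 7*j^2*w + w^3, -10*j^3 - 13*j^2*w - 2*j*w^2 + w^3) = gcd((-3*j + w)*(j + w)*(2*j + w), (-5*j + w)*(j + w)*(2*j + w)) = 2*j^2 + 3*j*w + w^2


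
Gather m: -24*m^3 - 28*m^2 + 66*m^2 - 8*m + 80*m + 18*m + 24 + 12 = -24*m^3 + 38*m^2 + 90*m + 36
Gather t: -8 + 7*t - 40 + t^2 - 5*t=t^2 + 2*t - 48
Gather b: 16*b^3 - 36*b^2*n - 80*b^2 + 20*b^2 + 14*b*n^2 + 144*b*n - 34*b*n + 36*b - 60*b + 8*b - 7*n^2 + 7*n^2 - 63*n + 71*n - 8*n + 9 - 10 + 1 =16*b^3 + b^2*(-36*n - 60) + b*(14*n^2 + 110*n - 16)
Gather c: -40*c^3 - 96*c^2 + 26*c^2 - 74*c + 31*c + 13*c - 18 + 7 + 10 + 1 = -40*c^3 - 70*c^2 - 30*c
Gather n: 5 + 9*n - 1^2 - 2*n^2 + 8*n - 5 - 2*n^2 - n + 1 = -4*n^2 + 16*n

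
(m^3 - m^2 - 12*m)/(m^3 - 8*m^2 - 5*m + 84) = m/(m - 7)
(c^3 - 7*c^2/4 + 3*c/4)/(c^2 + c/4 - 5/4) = c*(4*c - 3)/(4*c + 5)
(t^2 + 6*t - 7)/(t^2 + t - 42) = (t - 1)/(t - 6)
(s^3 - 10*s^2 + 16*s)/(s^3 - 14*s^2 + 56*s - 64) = s/(s - 4)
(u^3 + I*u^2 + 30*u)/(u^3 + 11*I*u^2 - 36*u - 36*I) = u*(u - 5*I)/(u^2 + 5*I*u - 6)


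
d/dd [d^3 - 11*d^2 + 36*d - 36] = 3*d^2 - 22*d + 36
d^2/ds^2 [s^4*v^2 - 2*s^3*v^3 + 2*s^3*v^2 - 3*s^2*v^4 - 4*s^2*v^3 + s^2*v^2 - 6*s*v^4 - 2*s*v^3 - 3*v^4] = v^2*(12*s^2 - 12*s*v + 12*s - 6*v^2 - 8*v + 2)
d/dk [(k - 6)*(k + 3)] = 2*k - 3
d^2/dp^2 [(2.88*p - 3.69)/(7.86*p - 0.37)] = -439.182216/(7.86*p - 0.37)^3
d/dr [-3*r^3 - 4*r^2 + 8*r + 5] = -9*r^2 - 8*r + 8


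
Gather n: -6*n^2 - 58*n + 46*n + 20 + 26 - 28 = -6*n^2 - 12*n + 18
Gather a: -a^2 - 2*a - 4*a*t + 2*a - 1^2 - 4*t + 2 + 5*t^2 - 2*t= -a^2 - 4*a*t + 5*t^2 - 6*t + 1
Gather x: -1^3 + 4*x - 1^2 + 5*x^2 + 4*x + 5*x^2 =10*x^2 + 8*x - 2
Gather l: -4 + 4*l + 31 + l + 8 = 5*l + 35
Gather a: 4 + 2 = 6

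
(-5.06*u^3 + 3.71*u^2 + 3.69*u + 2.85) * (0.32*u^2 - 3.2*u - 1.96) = -1.6192*u^5 + 17.3792*u^4 - 0.773600000000002*u^3 - 18.1676*u^2 - 16.3524*u - 5.586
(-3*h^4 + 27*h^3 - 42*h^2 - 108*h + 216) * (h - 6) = -3*h^5 + 45*h^4 - 204*h^3 + 144*h^2 + 864*h - 1296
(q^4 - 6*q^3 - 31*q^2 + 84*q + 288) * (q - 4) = q^5 - 10*q^4 - 7*q^3 + 208*q^2 - 48*q - 1152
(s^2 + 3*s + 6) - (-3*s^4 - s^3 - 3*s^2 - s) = 3*s^4 + s^3 + 4*s^2 + 4*s + 6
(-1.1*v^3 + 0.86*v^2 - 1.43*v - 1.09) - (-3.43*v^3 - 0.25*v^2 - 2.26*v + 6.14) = 2.33*v^3 + 1.11*v^2 + 0.83*v - 7.23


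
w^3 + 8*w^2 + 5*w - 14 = (w - 1)*(w + 2)*(w + 7)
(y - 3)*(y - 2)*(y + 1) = y^3 - 4*y^2 + y + 6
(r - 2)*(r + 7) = r^2 + 5*r - 14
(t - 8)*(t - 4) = t^2 - 12*t + 32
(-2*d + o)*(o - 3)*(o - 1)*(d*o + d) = -2*d^2*o^3 + 6*d^2*o^2 + 2*d^2*o - 6*d^2 + d*o^4 - 3*d*o^3 - d*o^2 + 3*d*o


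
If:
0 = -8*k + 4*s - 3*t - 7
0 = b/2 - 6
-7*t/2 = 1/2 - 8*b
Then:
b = 12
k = s/2 - 311/28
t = 191/7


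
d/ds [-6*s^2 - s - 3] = -12*s - 1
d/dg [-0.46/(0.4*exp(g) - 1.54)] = 0.184*exp(g)/(0.4*exp(g) - 1.54)^2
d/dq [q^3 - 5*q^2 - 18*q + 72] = 3*q^2 - 10*q - 18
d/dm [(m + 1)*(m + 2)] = 2*m + 3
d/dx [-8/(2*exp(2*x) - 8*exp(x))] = 8*(exp(x) - 2)*exp(-x)/(exp(x) - 4)^2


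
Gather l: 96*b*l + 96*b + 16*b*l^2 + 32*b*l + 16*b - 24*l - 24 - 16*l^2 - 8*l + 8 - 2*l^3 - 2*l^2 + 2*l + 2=112*b - 2*l^3 + l^2*(16*b - 18) + l*(128*b - 30) - 14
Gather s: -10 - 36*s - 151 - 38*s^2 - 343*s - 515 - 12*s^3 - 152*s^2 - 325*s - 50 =-12*s^3 - 190*s^2 - 704*s - 726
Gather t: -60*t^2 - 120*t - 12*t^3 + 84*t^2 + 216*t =-12*t^3 + 24*t^2 + 96*t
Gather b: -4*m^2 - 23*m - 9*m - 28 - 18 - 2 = -4*m^2 - 32*m - 48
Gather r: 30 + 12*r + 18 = 12*r + 48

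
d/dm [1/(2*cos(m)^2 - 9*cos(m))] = (4*cos(m) - 9)*sin(m)/((2*cos(m) - 9)^2*cos(m)^2)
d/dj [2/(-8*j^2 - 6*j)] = (8*j + 3)/(j^2*(4*j + 3)^2)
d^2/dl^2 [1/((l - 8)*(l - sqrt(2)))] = 2*((l - 8)^2 + (l - 8)*(l - sqrt(2)) + (l - sqrt(2))^2)/((l - 8)^3*(l - sqrt(2))^3)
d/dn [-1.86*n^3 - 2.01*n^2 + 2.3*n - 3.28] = -5.58*n^2 - 4.02*n + 2.3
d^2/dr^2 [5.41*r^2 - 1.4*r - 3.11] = 10.8200000000000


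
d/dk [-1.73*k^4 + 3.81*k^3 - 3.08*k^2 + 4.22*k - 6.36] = -6.92*k^3 + 11.43*k^2 - 6.16*k + 4.22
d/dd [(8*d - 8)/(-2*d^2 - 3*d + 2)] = 8*(2*d^2 - 4*d - 1)/(4*d^4 + 12*d^3 + d^2 - 12*d + 4)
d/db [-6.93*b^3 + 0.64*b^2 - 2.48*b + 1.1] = -20.79*b^2 + 1.28*b - 2.48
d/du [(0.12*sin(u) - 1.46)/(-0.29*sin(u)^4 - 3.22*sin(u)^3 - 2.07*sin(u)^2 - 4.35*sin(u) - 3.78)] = (0.1044*sin(u)^4 - 0.9208*sin(u)^3 - 13.8552*sin(u)^2 - 6.0444*sin(u) - 6.8046)*cos(u)/(0.0841*sin(u)^8 + 1.8676*sin(u)^7 + 11.569*sin(u)^6 + 15.8538*sin(u)^5 + 34.4913*sin(u)^4 + 42.3522*sin(u)^3 + 34.5717*sin(u)^2 + 32.886*sin(u) + 14.2884)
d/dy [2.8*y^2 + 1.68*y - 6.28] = 5.6*y + 1.68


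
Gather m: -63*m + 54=54 - 63*m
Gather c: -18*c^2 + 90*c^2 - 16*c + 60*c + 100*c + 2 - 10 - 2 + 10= 72*c^2 + 144*c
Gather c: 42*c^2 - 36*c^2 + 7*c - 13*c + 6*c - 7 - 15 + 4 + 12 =6*c^2 - 6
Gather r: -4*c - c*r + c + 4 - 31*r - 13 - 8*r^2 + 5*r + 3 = -3*c - 8*r^2 + r*(-c - 26) - 6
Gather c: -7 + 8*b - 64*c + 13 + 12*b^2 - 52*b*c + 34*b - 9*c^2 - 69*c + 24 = 12*b^2 + 42*b - 9*c^2 + c*(-52*b - 133) + 30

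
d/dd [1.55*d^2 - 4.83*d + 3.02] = 3.1*d - 4.83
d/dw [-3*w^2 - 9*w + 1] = -6*w - 9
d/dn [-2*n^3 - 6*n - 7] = -6*n^2 - 6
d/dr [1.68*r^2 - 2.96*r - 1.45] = 3.36*r - 2.96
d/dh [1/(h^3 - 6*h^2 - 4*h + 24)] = (-3*h^2 + 12*h + 4)/(h^3 - 6*h^2 - 4*h + 24)^2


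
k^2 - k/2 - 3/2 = (k - 3/2)*(k + 1)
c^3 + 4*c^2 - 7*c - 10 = (c - 2)*(c + 1)*(c + 5)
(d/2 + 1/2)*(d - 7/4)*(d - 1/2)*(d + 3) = d^4/2 + 7*d^3/8 - 41*d^2/16 - 13*d/8 + 21/16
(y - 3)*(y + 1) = y^2 - 2*y - 3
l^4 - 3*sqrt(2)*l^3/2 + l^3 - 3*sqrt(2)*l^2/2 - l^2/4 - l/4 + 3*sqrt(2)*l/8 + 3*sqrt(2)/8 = (l - 1/2)*(l + 1/2)*(l + 1)*(l - 3*sqrt(2)/2)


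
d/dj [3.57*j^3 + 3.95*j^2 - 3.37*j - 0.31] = 10.71*j^2 + 7.9*j - 3.37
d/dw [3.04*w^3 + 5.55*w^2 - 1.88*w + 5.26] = 9.12*w^2 + 11.1*w - 1.88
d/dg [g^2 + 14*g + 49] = 2*g + 14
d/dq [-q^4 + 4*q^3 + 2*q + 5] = -4*q^3 + 12*q^2 + 2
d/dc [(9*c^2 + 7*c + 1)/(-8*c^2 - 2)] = (28*c^2 - 10*c - 7)/(2*(16*c^4 + 8*c^2 + 1))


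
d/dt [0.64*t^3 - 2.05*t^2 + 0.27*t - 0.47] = 1.92*t^2 - 4.1*t + 0.27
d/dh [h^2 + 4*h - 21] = 2*h + 4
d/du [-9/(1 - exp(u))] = -9/(4*sinh(u/2)^2)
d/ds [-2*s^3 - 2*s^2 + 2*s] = -6*s^2 - 4*s + 2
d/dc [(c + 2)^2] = 2*c + 4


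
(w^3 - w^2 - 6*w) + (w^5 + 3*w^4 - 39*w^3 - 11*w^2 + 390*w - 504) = w^5 + 3*w^4 - 38*w^3 - 12*w^2 + 384*w - 504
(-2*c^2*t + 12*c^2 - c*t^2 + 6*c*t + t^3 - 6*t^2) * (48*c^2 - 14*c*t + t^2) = -96*c^4*t + 576*c^4 - 20*c^3*t^2 + 120*c^3*t + 60*c^2*t^3 - 360*c^2*t^2 - 15*c*t^4 + 90*c*t^3 + t^5 - 6*t^4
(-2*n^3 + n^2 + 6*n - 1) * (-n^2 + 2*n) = 2*n^5 - 5*n^4 - 4*n^3 + 13*n^2 - 2*n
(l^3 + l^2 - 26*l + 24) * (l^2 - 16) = l^5 + l^4 - 42*l^3 + 8*l^2 + 416*l - 384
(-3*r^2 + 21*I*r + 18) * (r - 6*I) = -3*r^3 + 39*I*r^2 + 144*r - 108*I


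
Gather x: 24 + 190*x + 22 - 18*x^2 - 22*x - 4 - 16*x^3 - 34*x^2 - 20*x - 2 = -16*x^3 - 52*x^2 + 148*x + 40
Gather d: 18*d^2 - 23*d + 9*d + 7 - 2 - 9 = 18*d^2 - 14*d - 4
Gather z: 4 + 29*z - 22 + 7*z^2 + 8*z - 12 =7*z^2 + 37*z - 30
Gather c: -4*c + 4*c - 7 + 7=0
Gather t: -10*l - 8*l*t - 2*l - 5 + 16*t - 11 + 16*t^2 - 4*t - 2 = -12*l + 16*t^2 + t*(12 - 8*l) - 18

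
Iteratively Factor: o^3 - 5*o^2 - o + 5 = (o - 5)*(o^2 - 1) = (o - 5)*(o - 1)*(o + 1)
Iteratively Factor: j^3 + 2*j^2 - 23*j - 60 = (j + 4)*(j^2 - 2*j - 15) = (j - 5)*(j + 4)*(j + 3)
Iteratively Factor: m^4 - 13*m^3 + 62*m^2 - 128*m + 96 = (m - 4)*(m^3 - 9*m^2 + 26*m - 24) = (m - 4)*(m - 3)*(m^2 - 6*m + 8) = (m - 4)^2*(m - 3)*(m - 2)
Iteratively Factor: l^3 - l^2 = (l)*(l^2 - l) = l*(l - 1)*(l)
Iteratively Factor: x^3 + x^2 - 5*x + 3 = (x + 3)*(x^2 - 2*x + 1) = (x - 1)*(x + 3)*(x - 1)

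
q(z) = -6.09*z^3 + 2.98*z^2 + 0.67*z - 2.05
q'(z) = -18.27*z^2 + 5.96*z + 0.67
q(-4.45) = 590.64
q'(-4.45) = -387.64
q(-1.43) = 20.89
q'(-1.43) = -45.21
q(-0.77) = 1.98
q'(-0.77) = -14.75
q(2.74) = -103.12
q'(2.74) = -120.16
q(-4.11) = 468.34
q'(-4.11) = -332.44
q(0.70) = -2.21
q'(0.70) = -4.11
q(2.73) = -101.92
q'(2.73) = -119.22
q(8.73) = -3821.00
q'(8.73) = -1339.71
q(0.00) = -2.05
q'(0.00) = 0.67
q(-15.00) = 21212.15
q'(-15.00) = -4199.48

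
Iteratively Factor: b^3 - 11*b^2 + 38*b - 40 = (b - 4)*(b^2 - 7*b + 10) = (b - 4)*(b - 2)*(b - 5)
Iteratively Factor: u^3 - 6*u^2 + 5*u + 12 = (u + 1)*(u^2 - 7*u + 12) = (u - 3)*(u + 1)*(u - 4)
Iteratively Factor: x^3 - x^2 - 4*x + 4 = (x - 1)*(x^2 - 4) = (x - 2)*(x - 1)*(x + 2)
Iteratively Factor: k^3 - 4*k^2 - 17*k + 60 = (k - 3)*(k^2 - k - 20) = (k - 3)*(k + 4)*(k - 5)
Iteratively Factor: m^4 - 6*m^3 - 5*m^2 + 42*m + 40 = (m - 4)*(m^3 - 2*m^2 - 13*m - 10) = (m - 4)*(m + 2)*(m^2 - 4*m - 5) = (m - 5)*(m - 4)*(m + 2)*(m + 1)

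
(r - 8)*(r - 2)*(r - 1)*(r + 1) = r^4 - 10*r^3 + 15*r^2 + 10*r - 16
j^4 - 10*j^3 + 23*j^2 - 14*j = j*(j - 7)*(j - 2)*(j - 1)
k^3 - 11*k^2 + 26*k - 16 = (k - 8)*(k - 2)*(k - 1)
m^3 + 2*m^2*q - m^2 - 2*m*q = m*(m - 1)*(m + 2*q)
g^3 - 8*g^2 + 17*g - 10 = (g - 5)*(g - 2)*(g - 1)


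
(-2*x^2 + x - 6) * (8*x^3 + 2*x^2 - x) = -16*x^5 + 4*x^4 - 44*x^3 - 13*x^2 + 6*x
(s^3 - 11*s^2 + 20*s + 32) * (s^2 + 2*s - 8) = s^5 - 9*s^4 - 10*s^3 + 160*s^2 - 96*s - 256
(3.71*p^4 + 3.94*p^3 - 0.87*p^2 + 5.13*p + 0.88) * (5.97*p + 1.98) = 22.1487*p^5 + 30.8676*p^4 + 2.6073*p^3 + 28.9035*p^2 + 15.411*p + 1.7424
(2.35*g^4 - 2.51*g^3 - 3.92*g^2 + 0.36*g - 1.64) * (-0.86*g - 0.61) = -2.021*g^5 + 0.7251*g^4 + 4.9023*g^3 + 2.0816*g^2 + 1.1908*g + 1.0004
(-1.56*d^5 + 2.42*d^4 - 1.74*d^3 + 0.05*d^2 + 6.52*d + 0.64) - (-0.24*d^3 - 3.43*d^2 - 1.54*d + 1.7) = -1.56*d^5 + 2.42*d^4 - 1.5*d^3 + 3.48*d^2 + 8.06*d - 1.06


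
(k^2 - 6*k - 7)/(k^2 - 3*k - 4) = (k - 7)/(k - 4)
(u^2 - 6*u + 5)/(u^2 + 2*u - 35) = (u - 1)/(u + 7)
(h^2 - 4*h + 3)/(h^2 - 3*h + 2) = (h - 3)/(h - 2)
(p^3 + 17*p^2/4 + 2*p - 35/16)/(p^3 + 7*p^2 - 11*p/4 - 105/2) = (8*p^2 + 6*p - 5)/(4*(2*p^2 + 7*p - 30))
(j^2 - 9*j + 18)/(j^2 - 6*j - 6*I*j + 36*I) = (j - 3)/(j - 6*I)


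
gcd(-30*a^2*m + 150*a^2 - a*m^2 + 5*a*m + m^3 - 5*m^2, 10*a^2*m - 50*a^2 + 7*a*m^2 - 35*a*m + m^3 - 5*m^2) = 5*a*m - 25*a + m^2 - 5*m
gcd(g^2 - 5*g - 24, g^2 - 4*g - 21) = g + 3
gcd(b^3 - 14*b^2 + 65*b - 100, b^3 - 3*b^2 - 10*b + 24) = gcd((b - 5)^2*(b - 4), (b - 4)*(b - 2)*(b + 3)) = b - 4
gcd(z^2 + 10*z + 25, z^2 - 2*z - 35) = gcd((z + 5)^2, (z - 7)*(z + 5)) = z + 5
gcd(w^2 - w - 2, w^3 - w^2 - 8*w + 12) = w - 2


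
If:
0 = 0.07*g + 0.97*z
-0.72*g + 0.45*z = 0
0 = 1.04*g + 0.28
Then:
No Solution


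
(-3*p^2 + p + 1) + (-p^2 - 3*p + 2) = -4*p^2 - 2*p + 3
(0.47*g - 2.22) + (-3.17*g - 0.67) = -2.7*g - 2.89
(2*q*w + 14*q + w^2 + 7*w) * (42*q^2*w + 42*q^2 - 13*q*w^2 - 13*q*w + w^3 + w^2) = 84*q^3*w^2 + 672*q^3*w + 588*q^3 + 16*q^2*w^3 + 128*q^2*w^2 + 112*q^2*w - 11*q*w^4 - 88*q*w^3 - 77*q*w^2 + w^5 + 8*w^4 + 7*w^3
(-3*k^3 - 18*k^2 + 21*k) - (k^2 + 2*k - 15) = -3*k^3 - 19*k^2 + 19*k + 15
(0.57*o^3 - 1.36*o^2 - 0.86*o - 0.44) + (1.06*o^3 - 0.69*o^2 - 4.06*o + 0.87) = 1.63*o^3 - 2.05*o^2 - 4.92*o + 0.43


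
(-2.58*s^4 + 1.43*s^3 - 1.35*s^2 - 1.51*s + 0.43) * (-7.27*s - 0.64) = 18.7566*s^5 - 8.7449*s^4 + 8.8993*s^3 + 11.8417*s^2 - 2.1597*s - 0.2752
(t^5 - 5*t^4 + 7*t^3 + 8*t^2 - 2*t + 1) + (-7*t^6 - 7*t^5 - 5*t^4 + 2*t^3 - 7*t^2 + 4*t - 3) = -7*t^6 - 6*t^5 - 10*t^4 + 9*t^3 + t^2 + 2*t - 2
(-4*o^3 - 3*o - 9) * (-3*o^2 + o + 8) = 12*o^5 - 4*o^4 - 23*o^3 + 24*o^2 - 33*o - 72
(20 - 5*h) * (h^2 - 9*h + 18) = -5*h^3 + 65*h^2 - 270*h + 360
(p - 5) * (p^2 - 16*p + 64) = p^3 - 21*p^2 + 144*p - 320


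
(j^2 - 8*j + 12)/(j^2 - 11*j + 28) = (j^2 - 8*j + 12)/(j^2 - 11*j + 28)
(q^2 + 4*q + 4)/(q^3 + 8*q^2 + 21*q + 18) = (q + 2)/(q^2 + 6*q + 9)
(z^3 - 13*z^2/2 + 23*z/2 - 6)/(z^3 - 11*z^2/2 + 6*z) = (z - 1)/z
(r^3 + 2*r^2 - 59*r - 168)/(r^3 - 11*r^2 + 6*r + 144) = (r + 7)/(r - 6)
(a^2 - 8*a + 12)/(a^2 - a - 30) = (a - 2)/(a + 5)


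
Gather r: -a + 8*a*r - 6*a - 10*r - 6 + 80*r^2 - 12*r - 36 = -7*a + 80*r^2 + r*(8*a - 22) - 42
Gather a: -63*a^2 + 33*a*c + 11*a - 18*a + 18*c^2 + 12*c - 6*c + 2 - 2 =-63*a^2 + a*(33*c - 7) + 18*c^2 + 6*c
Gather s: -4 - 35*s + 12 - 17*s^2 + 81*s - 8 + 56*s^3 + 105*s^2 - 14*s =56*s^3 + 88*s^2 + 32*s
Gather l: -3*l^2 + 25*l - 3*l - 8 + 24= -3*l^2 + 22*l + 16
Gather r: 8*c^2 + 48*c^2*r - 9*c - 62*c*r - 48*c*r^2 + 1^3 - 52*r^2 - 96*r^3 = 8*c^2 - 9*c - 96*r^3 + r^2*(-48*c - 52) + r*(48*c^2 - 62*c) + 1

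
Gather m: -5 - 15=-20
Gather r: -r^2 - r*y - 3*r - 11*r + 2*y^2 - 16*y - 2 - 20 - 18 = -r^2 + r*(-y - 14) + 2*y^2 - 16*y - 40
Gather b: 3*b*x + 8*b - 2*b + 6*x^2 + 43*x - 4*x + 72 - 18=b*(3*x + 6) + 6*x^2 + 39*x + 54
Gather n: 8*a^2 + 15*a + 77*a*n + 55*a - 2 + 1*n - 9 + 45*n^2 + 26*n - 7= 8*a^2 + 70*a + 45*n^2 + n*(77*a + 27) - 18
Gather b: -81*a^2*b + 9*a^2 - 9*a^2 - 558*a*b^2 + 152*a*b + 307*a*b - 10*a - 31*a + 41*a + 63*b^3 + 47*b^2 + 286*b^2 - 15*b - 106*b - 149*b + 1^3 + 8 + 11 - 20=63*b^3 + b^2*(333 - 558*a) + b*(-81*a^2 + 459*a - 270)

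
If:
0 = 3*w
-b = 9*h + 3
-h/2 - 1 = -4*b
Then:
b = 15/73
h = -26/73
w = 0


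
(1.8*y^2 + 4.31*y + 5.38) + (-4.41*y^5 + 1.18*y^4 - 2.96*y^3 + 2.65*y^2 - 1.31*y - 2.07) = -4.41*y^5 + 1.18*y^4 - 2.96*y^3 + 4.45*y^2 + 3.0*y + 3.31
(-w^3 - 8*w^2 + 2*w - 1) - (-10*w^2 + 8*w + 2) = -w^3 + 2*w^2 - 6*w - 3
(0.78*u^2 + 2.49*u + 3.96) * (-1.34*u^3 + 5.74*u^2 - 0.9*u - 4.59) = -1.0452*u^5 + 1.1406*u^4 + 8.2842*u^3 + 16.9092*u^2 - 14.9931*u - 18.1764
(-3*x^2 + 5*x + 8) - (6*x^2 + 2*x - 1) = -9*x^2 + 3*x + 9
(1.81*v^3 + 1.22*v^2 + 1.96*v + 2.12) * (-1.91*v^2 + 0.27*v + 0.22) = -3.4571*v^5 - 1.8415*v^4 - 3.016*v^3 - 3.2516*v^2 + 1.0036*v + 0.4664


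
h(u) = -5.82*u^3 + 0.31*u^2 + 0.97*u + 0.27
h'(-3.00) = -158.03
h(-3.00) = 157.29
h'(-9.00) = -1418.87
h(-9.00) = 4259.43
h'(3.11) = -165.98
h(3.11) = -168.78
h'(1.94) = -63.54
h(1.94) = -39.18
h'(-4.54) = -361.72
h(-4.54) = 546.87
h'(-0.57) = -5.06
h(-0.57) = 0.90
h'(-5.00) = -438.63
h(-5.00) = 730.67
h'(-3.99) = -279.47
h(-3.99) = 371.03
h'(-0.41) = -2.22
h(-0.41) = 0.33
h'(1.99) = -66.94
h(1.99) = -42.44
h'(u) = -17.46*u^2 + 0.62*u + 0.97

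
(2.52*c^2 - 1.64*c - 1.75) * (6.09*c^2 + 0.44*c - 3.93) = 15.3468*c^4 - 8.8788*c^3 - 21.2827*c^2 + 5.6752*c + 6.8775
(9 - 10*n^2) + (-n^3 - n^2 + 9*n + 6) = -n^3 - 11*n^2 + 9*n + 15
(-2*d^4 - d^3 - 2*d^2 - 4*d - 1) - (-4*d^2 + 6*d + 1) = -2*d^4 - d^3 + 2*d^2 - 10*d - 2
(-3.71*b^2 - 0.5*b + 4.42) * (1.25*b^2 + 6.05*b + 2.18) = -4.6375*b^4 - 23.0705*b^3 - 5.5878*b^2 + 25.651*b + 9.6356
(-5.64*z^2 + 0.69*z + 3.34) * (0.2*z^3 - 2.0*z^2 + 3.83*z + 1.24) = -1.128*z^5 + 11.418*z^4 - 22.3132*z^3 - 11.0309*z^2 + 13.6478*z + 4.1416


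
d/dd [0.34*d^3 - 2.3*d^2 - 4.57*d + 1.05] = 1.02*d^2 - 4.6*d - 4.57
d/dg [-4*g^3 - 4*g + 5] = -12*g^2 - 4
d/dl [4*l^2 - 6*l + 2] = 8*l - 6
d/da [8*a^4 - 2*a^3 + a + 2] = 32*a^3 - 6*a^2 + 1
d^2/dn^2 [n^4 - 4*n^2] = 12*n^2 - 8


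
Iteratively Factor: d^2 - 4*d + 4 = (d - 2)*(d - 2)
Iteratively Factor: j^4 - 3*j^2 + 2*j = (j - 1)*(j^3 + j^2 - 2*j) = j*(j - 1)*(j^2 + j - 2) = j*(j - 1)^2*(j + 2)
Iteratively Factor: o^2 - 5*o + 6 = (o - 3)*(o - 2)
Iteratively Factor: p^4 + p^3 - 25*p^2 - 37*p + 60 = (p + 4)*(p^3 - 3*p^2 - 13*p + 15) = (p - 5)*(p + 4)*(p^2 + 2*p - 3) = (p - 5)*(p - 1)*(p + 4)*(p + 3)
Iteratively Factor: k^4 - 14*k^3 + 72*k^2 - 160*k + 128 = (k - 4)*(k^3 - 10*k^2 + 32*k - 32) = (k - 4)^2*(k^2 - 6*k + 8) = (k - 4)^3*(k - 2)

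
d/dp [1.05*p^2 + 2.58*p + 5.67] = 2.1*p + 2.58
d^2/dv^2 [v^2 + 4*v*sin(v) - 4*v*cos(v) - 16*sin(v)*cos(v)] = 4*sqrt(2)*v*cos(v + pi/4) + 32*sin(2*v) + 8*sqrt(2)*sin(v + pi/4) + 2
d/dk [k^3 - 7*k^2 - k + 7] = 3*k^2 - 14*k - 1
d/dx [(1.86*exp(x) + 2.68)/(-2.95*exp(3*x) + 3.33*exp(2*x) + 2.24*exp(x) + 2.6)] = (10.974*exp(3*x) + 17.5242*exp(2*x) - 17.8488*exp(x) - 1.1672)*exp(x)/(8.7025*exp(6*x) - 19.647*exp(5*x) - 2.1271*exp(4*x) - 0.4216*exp(3*x) + 22.3336*exp(2*x) + 11.648*exp(x) + 6.76)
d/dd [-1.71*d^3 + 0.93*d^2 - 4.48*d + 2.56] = -5.13*d^2 + 1.86*d - 4.48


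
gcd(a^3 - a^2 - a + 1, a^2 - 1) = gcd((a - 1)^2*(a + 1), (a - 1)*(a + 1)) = a^2 - 1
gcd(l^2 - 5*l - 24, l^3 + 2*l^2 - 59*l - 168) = l^2 - 5*l - 24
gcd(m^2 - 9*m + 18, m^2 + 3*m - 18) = m - 3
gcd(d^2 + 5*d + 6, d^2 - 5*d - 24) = d + 3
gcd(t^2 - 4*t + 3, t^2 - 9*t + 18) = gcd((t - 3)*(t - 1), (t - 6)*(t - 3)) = t - 3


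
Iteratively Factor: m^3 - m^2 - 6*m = (m + 2)*(m^2 - 3*m) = (m - 3)*(m + 2)*(m)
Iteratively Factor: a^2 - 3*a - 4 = (a - 4)*(a + 1)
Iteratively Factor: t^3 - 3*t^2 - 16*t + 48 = (t - 4)*(t^2 + t - 12) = (t - 4)*(t + 4)*(t - 3)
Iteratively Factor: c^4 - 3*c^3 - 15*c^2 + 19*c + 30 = (c - 5)*(c^3 + 2*c^2 - 5*c - 6) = (c - 5)*(c + 3)*(c^2 - c - 2) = (c - 5)*(c + 1)*(c + 3)*(c - 2)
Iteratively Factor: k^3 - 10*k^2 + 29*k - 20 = (k - 4)*(k^2 - 6*k + 5) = (k - 5)*(k - 4)*(k - 1)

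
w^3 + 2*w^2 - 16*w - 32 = (w - 4)*(w + 2)*(w + 4)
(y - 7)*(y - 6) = y^2 - 13*y + 42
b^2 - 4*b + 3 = (b - 3)*(b - 1)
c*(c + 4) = c^2 + 4*c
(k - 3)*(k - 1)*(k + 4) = k^3 - 13*k + 12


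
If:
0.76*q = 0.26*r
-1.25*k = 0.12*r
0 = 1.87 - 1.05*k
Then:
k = 1.78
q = -6.35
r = -18.55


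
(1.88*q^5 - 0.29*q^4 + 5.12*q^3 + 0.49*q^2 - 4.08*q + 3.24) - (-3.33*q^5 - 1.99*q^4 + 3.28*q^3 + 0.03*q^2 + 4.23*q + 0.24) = 5.21*q^5 + 1.7*q^4 + 1.84*q^3 + 0.46*q^2 - 8.31*q + 3.0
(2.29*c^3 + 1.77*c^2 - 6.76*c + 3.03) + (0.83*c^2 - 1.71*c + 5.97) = 2.29*c^3 + 2.6*c^2 - 8.47*c + 9.0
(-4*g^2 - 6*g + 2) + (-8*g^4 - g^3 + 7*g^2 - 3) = -8*g^4 - g^3 + 3*g^2 - 6*g - 1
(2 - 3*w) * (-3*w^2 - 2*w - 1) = 9*w^3 - w - 2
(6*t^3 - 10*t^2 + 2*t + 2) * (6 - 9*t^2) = -54*t^5 + 90*t^4 + 18*t^3 - 78*t^2 + 12*t + 12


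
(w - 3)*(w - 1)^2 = w^3 - 5*w^2 + 7*w - 3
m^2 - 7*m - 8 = (m - 8)*(m + 1)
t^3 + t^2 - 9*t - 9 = (t - 3)*(t + 1)*(t + 3)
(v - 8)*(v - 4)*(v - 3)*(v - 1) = v^4 - 16*v^3 + 83*v^2 - 164*v + 96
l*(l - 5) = l^2 - 5*l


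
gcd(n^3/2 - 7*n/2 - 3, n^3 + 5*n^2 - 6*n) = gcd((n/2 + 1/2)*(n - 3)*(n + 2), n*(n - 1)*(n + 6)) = 1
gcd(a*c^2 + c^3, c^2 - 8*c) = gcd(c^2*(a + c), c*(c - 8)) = c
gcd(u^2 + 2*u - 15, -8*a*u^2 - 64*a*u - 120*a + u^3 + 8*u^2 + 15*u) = u + 5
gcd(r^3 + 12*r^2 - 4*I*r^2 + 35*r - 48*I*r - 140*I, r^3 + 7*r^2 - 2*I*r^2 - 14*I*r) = r + 7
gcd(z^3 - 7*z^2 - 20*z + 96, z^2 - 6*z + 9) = z - 3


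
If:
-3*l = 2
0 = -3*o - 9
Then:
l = -2/3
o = -3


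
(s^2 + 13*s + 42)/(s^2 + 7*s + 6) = (s + 7)/(s + 1)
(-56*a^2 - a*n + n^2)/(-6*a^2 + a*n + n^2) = (-56*a^2 - a*n + n^2)/(-6*a^2 + a*n + n^2)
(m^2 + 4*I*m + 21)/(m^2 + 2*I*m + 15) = (m + 7*I)/(m + 5*I)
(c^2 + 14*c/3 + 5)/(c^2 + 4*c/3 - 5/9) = 3*(c + 3)/(3*c - 1)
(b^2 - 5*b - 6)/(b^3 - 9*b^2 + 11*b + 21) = (b - 6)/(b^2 - 10*b + 21)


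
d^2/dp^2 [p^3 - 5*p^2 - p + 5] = 6*p - 10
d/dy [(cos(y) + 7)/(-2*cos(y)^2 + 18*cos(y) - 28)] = (sin(y)^2 - 14*cos(y) + 76)*sin(y)/(2*(cos(y)^2 - 9*cos(y) + 14)^2)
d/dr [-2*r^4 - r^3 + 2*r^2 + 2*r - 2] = -8*r^3 - 3*r^2 + 4*r + 2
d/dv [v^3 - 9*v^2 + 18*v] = 3*v^2 - 18*v + 18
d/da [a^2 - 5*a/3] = 2*a - 5/3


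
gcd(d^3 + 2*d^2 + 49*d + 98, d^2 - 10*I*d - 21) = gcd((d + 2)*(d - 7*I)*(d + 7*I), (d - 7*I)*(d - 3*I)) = d - 7*I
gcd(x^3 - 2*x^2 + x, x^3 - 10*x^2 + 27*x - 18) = x - 1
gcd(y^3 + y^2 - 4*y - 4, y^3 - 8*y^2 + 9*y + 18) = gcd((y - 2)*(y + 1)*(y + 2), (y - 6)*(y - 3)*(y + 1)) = y + 1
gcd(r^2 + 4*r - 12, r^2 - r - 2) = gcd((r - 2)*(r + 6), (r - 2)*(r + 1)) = r - 2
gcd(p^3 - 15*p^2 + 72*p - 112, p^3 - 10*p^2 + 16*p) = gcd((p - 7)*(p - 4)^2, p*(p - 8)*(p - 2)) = 1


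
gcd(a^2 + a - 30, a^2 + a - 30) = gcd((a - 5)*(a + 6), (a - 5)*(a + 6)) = a^2 + a - 30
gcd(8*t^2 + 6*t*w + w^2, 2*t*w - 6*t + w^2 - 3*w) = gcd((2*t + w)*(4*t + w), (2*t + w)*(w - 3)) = 2*t + w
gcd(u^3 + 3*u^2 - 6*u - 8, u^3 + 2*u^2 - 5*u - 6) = u^2 - u - 2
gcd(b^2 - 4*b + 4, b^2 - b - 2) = b - 2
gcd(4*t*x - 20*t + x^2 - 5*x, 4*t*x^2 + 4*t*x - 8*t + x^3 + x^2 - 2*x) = 4*t + x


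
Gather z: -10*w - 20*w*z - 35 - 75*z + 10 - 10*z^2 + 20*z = -10*w - 10*z^2 + z*(-20*w - 55) - 25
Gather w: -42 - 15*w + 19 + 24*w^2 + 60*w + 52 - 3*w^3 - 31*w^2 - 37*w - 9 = -3*w^3 - 7*w^2 + 8*w + 20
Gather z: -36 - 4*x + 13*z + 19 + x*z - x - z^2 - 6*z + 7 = -5*x - z^2 + z*(x + 7) - 10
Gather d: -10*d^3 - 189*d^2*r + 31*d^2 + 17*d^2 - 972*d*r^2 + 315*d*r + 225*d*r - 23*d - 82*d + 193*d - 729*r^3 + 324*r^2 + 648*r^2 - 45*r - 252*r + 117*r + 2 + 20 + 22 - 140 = -10*d^3 + d^2*(48 - 189*r) + d*(-972*r^2 + 540*r + 88) - 729*r^3 + 972*r^2 - 180*r - 96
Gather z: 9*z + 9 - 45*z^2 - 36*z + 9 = -45*z^2 - 27*z + 18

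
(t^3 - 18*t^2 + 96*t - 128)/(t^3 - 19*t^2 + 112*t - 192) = (t - 2)/(t - 3)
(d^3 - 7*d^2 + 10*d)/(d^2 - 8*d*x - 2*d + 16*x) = d*(5 - d)/(-d + 8*x)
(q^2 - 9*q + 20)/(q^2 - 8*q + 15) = (q - 4)/(q - 3)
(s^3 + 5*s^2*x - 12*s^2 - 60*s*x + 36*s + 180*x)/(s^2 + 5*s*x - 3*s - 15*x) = (s^2 - 12*s + 36)/(s - 3)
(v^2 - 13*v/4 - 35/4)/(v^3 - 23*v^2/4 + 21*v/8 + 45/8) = 2*(4*v + 7)/(8*v^2 - 6*v - 9)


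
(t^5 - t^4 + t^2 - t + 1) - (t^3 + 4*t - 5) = t^5 - t^4 - t^3 + t^2 - 5*t + 6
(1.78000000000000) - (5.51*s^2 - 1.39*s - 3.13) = -5.51*s^2 + 1.39*s + 4.91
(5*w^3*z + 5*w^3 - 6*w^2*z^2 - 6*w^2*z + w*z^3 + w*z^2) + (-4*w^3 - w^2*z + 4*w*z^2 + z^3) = 5*w^3*z + w^3 - 6*w^2*z^2 - 7*w^2*z + w*z^3 + 5*w*z^2 + z^3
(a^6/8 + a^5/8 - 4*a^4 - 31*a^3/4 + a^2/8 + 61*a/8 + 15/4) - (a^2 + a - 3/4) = a^6/8 + a^5/8 - 4*a^4 - 31*a^3/4 - 7*a^2/8 + 53*a/8 + 9/2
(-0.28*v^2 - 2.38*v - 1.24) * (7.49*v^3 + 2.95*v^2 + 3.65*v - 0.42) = -2.0972*v^5 - 18.6522*v^4 - 17.3306*v^3 - 12.2274*v^2 - 3.5264*v + 0.5208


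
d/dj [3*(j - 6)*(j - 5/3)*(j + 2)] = 9*j^2 - 34*j - 16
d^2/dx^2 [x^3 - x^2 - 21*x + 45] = 6*x - 2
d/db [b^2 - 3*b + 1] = 2*b - 3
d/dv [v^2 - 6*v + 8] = 2*v - 6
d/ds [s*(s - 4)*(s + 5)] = 3*s^2 + 2*s - 20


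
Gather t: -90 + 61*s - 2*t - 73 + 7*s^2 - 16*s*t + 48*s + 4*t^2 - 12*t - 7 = 7*s^2 + 109*s + 4*t^2 + t*(-16*s - 14) - 170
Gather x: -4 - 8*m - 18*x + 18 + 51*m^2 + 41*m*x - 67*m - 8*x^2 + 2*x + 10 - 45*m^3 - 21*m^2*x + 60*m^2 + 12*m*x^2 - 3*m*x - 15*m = -45*m^3 + 111*m^2 - 90*m + x^2*(12*m - 8) + x*(-21*m^2 + 38*m - 16) + 24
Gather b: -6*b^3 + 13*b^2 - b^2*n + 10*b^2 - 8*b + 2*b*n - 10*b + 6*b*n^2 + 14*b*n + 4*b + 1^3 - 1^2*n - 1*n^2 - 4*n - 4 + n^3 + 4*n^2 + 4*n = -6*b^3 + b^2*(23 - n) + b*(6*n^2 + 16*n - 14) + n^3 + 3*n^2 - n - 3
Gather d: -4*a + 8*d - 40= -4*a + 8*d - 40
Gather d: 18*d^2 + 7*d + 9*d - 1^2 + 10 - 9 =18*d^2 + 16*d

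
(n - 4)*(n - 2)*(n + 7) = n^3 + n^2 - 34*n + 56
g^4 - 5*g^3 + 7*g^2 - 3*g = g*(g - 3)*(g - 1)^2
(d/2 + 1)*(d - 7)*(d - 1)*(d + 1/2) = d^4/2 - 11*d^3/4 - 6*d^2 + 19*d/4 + 7/2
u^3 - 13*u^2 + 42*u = u*(u - 7)*(u - 6)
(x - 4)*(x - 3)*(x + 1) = x^3 - 6*x^2 + 5*x + 12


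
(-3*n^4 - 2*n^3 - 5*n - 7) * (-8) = 24*n^4 + 16*n^3 + 40*n + 56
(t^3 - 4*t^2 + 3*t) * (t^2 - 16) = t^5 - 4*t^4 - 13*t^3 + 64*t^2 - 48*t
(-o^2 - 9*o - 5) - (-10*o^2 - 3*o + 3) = 9*o^2 - 6*o - 8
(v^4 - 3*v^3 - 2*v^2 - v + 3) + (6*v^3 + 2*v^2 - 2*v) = v^4 + 3*v^3 - 3*v + 3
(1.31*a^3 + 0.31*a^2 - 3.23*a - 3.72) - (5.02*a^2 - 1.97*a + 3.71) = 1.31*a^3 - 4.71*a^2 - 1.26*a - 7.43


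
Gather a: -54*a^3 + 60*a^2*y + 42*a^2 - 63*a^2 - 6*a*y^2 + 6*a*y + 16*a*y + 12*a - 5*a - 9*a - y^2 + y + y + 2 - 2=-54*a^3 + a^2*(60*y - 21) + a*(-6*y^2 + 22*y - 2) - y^2 + 2*y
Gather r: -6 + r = r - 6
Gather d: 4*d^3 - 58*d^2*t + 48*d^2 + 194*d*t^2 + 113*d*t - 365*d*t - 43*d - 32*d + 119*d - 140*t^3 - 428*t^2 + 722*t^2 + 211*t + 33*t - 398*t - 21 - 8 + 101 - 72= 4*d^3 + d^2*(48 - 58*t) + d*(194*t^2 - 252*t + 44) - 140*t^3 + 294*t^2 - 154*t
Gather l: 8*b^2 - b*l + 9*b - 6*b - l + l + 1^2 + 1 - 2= 8*b^2 - b*l + 3*b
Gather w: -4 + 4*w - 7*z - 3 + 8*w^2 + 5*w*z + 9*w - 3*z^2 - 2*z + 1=8*w^2 + w*(5*z + 13) - 3*z^2 - 9*z - 6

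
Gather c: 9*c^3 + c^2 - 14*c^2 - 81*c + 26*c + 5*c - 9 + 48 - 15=9*c^3 - 13*c^2 - 50*c + 24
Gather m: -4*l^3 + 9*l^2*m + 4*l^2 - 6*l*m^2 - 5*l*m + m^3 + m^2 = -4*l^3 + 4*l^2 + m^3 + m^2*(1 - 6*l) + m*(9*l^2 - 5*l)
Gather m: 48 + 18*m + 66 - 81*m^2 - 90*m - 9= -81*m^2 - 72*m + 105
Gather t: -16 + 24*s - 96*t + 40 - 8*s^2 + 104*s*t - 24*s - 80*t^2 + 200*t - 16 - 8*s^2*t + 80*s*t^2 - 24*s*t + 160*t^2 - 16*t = -8*s^2 + t^2*(80*s + 80) + t*(-8*s^2 + 80*s + 88) + 8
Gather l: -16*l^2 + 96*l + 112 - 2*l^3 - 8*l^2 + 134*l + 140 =-2*l^3 - 24*l^2 + 230*l + 252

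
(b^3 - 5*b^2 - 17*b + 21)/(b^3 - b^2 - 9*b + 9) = (b - 7)/(b - 3)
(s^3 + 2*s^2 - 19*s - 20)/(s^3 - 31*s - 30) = (s - 4)/(s - 6)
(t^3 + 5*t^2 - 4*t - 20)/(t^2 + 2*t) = t + 3 - 10/t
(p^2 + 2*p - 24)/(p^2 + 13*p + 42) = (p - 4)/(p + 7)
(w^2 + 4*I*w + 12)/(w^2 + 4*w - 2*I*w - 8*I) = (w + 6*I)/(w + 4)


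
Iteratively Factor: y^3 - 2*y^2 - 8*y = (y + 2)*(y^2 - 4*y) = y*(y + 2)*(y - 4)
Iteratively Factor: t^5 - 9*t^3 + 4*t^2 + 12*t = (t)*(t^4 - 9*t^2 + 4*t + 12) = t*(t + 1)*(t^3 - t^2 - 8*t + 12) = t*(t - 2)*(t + 1)*(t^2 + t - 6) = t*(t - 2)^2*(t + 1)*(t + 3)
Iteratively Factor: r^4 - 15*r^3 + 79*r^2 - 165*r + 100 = (r - 1)*(r^3 - 14*r^2 + 65*r - 100) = (r - 5)*(r - 1)*(r^2 - 9*r + 20) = (r - 5)*(r - 4)*(r - 1)*(r - 5)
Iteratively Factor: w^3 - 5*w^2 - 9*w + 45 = (w - 3)*(w^2 - 2*w - 15) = (w - 3)*(w + 3)*(w - 5)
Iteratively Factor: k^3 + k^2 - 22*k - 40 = (k + 4)*(k^2 - 3*k - 10) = (k - 5)*(k + 4)*(k + 2)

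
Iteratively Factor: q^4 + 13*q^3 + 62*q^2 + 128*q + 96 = (q + 3)*(q^3 + 10*q^2 + 32*q + 32) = (q + 3)*(q + 4)*(q^2 + 6*q + 8) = (q + 2)*(q + 3)*(q + 4)*(q + 4)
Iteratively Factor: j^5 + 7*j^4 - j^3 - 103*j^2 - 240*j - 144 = (j + 3)*(j^4 + 4*j^3 - 13*j^2 - 64*j - 48) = (j - 4)*(j + 3)*(j^3 + 8*j^2 + 19*j + 12) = (j - 4)*(j + 3)^2*(j^2 + 5*j + 4) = (j - 4)*(j + 1)*(j + 3)^2*(j + 4)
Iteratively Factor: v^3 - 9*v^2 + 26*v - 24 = (v - 2)*(v^2 - 7*v + 12) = (v - 3)*(v - 2)*(v - 4)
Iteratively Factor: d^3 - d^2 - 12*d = (d + 3)*(d^2 - 4*d) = (d - 4)*(d + 3)*(d)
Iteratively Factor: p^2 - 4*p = (p - 4)*(p)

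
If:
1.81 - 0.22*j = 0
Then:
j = 8.23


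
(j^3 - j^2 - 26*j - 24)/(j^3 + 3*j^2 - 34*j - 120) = (j + 1)/(j + 5)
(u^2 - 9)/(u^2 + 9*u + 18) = (u - 3)/(u + 6)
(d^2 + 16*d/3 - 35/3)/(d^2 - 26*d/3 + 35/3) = (d + 7)/(d - 7)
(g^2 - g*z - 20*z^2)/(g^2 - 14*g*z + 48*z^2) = (g^2 - g*z - 20*z^2)/(g^2 - 14*g*z + 48*z^2)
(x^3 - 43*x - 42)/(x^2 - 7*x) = x + 7 + 6/x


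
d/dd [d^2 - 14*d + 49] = 2*d - 14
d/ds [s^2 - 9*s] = 2*s - 9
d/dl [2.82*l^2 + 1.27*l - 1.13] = 5.64*l + 1.27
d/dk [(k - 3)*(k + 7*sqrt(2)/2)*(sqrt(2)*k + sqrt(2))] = 3*sqrt(2)*k^2 - 4*sqrt(2)*k + 14*k - 14 - 3*sqrt(2)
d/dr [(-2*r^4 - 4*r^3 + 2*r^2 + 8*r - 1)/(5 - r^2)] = 2*(2*r^5 + 2*r^4 - 20*r^3 - 26*r^2 + 9*r + 20)/(r^4 - 10*r^2 + 25)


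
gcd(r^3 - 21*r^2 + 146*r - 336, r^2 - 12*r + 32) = r - 8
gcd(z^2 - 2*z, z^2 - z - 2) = z - 2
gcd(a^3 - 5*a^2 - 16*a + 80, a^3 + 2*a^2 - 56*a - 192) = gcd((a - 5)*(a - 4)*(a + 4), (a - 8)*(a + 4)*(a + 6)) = a + 4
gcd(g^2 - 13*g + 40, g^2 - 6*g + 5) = g - 5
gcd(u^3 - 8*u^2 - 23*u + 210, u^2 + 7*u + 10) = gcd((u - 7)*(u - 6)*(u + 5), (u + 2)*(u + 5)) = u + 5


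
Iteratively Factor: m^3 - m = (m)*(m^2 - 1) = m*(m + 1)*(m - 1)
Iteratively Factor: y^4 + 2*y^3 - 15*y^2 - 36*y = (y - 4)*(y^3 + 6*y^2 + 9*y) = (y - 4)*(y + 3)*(y^2 + 3*y) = y*(y - 4)*(y + 3)*(y + 3)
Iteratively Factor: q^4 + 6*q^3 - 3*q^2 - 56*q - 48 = (q - 3)*(q^3 + 9*q^2 + 24*q + 16) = (q - 3)*(q + 4)*(q^2 + 5*q + 4) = (q - 3)*(q + 4)^2*(q + 1)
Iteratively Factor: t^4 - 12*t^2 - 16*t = (t + 2)*(t^3 - 2*t^2 - 8*t) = (t + 2)^2*(t^2 - 4*t) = t*(t + 2)^2*(t - 4)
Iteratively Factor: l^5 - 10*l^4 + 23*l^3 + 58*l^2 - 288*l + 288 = (l + 3)*(l^4 - 13*l^3 + 62*l^2 - 128*l + 96) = (l - 2)*(l + 3)*(l^3 - 11*l^2 + 40*l - 48) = (l - 4)*(l - 2)*(l + 3)*(l^2 - 7*l + 12) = (l - 4)*(l - 3)*(l - 2)*(l + 3)*(l - 4)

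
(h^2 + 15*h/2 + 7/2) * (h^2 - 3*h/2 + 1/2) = h^4 + 6*h^3 - 29*h^2/4 - 3*h/2 + 7/4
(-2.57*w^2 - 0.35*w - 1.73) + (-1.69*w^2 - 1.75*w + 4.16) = -4.26*w^2 - 2.1*w + 2.43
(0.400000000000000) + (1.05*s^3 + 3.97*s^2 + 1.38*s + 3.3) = 1.05*s^3 + 3.97*s^2 + 1.38*s + 3.7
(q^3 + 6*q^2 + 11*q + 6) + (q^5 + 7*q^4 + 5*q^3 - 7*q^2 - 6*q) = q^5 + 7*q^4 + 6*q^3 - q^2 + 5*q + 6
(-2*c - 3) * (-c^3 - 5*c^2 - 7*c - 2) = 2*c^4 + 13*c^3 + 29*c^2 + 25*c + 6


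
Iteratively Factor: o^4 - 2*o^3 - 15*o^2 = (o - 5)*(o^3 + 3*o^2) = o*(o - 5)*(o^2 + 3*o) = o^2*(o - 5)*(o + 3)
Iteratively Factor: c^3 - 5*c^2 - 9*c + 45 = (c + 3)*(c^2 - 8*c + 15) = (c - 5)*(c + 3)*(c - 3)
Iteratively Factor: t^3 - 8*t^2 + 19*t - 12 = (t - 4)*(t^2 - 4*t + 3) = (t - 4)*(t - 1)*(t - 3)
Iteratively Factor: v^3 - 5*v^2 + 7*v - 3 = (v - 3)*(v^2 - 2*v + 1) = (v - 3)*(v - 1)*(v - 1)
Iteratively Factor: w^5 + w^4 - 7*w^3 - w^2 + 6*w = (w)*(w^4 + w^3 - 7*w^2 - w + 6) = w*(w - 1)*(w^3 + 2*w^2 - 5*w - 6) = w*(w - 1)*(w + 3)*(w^2 - w - 2) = w*(w - 1)*(w + 1)*(w + 3)*(w - 2)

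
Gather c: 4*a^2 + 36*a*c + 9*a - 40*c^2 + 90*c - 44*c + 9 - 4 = 4*a^2 + 9*a - 40*c^2 + c*(36*a + 46) + 5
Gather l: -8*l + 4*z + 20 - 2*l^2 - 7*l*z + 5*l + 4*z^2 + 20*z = -2*l^2 + l*(-7*z - 3) + 4*z^2 + 24*z + 20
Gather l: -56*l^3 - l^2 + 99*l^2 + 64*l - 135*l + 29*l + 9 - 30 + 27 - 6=-56*l^3 + 98*l^2 - 42*l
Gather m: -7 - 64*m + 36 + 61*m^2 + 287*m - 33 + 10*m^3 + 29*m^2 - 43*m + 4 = 10*m^3 + 90*m^2 + 180*m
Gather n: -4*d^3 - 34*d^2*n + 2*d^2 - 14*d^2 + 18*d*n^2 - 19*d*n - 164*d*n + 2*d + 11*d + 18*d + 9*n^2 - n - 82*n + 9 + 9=-4*d^3 - 12*d^2 + 31*d + n^2*(18*d + 9) + n*(-34*d^2 - 183*d - 83) + 18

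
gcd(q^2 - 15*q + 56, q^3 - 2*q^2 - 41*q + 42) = q - 7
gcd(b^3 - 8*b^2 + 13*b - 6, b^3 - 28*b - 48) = b - 6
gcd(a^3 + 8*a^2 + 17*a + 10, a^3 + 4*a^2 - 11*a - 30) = a^2 + 7*a + 10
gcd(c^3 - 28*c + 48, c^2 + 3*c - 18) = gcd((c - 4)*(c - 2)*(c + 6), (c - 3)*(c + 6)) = c + 6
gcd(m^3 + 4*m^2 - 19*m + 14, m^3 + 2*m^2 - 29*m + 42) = m^2 + 5*m - 14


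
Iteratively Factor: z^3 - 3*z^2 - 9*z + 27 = (z - 3)*(z^2 - 9) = (z - 3)^2*(z + 3)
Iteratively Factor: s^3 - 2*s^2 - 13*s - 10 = (s + 1)*(s^2 - 3*s - 10) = (s - 5)*(s + 1)*(s + 2)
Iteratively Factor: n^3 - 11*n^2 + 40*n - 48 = (n - 4)*(n^2 - 7*n + 12) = (n - 4)*(n - 3)*(n - 4)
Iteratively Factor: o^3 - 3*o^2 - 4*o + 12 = (o - 2)*(o^2 - o - 6) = (o - 3)*(o - 2)*(o + 2)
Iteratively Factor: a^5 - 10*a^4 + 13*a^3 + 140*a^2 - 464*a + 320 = (a - 4)*(a^4 - 6*a^3 - 11*a^2 + 96*a - 80) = (a - 4)^2*(a^3 - 2*a^2 - 19*a + 20) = (a - 4)^2*(a - 1)*(a^2 - a - 20) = (a - 4)^2*(a - 1)*(a + 4)*(a - 5)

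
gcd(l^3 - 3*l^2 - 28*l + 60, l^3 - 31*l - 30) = l^2 - l - 30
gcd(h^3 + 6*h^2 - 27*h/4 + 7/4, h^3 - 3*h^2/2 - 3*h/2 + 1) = h - 1/2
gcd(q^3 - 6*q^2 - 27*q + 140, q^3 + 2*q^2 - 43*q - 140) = q^2 - 2*q - 35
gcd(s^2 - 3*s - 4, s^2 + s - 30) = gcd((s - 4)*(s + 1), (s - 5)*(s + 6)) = 1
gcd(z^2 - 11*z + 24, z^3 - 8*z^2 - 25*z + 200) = z - 8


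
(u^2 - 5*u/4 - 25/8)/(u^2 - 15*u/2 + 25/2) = (u + 5/4)/(u - 5)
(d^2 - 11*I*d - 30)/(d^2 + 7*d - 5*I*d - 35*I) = (d - 6*I)/(d + 7)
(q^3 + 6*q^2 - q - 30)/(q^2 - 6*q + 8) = (q^2 + 8*q + 15)/(q - 4)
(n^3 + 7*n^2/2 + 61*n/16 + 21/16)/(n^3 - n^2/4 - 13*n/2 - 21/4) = (n + 3/4)/(n - 3)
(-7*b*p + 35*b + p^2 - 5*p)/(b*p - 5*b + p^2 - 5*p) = (-7*b + p)/(b + p)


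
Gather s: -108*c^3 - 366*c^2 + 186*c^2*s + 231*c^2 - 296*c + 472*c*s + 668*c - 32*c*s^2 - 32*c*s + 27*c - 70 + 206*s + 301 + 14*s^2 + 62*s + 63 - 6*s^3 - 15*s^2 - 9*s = -108*c^3 - 135*c^2 + 399*c - 6*s^3 + s^2*(-32*c - 1) + s*(186*c^2 + 440*c + 259) + 294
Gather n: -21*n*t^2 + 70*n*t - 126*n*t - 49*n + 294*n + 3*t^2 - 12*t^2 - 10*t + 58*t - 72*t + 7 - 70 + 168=n*(-21*t^2 - 56*t + 245) - 9*t^2 - 24*t + 105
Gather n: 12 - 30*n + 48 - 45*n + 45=105 - 75*n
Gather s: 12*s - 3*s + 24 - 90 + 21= 9*s - 45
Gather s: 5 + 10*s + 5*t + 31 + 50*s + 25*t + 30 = 60*s + 30*t + 66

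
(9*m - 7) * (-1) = 7 - 9*m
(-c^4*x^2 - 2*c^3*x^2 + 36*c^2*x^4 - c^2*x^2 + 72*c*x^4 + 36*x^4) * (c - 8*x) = -c^5*x^2 + 8*c^4*x^3 - 2*c^4*x^2 + 36*c^3*x^4 + 16*c^3*x^3 - c^3*x^2 - 288*c^2*x^5 + 72*c^2*x^4 + 8*c^2*x^3 - 576*c*x^5 + 36*c*x^4 - 288*x^5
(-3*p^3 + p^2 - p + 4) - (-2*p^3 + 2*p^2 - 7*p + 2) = -p^3 - p^2 + 6*p + 2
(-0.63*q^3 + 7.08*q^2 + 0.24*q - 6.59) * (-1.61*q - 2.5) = 1.0143*q^4 - 9.8238*q^3 - 18.0864*q^2 + 10.0099*q + 16.475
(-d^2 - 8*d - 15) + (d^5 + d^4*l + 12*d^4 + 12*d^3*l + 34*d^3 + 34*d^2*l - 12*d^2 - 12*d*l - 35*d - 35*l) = d^5 + d^4*l + 12*d^4 + 12*d^3*l + 34*d^3 + 34*d^2*l - 13*d^2 - 12*d*l - 43*d - 35*l - 15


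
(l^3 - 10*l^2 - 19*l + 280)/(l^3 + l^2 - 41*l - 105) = (l - 8)/(l + 3)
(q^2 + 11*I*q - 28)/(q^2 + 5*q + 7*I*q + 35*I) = (q + 4*I)/(q + 5)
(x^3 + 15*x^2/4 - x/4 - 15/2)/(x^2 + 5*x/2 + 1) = (4*x^2 + 7*x - 15)/(2*(2*x + 1))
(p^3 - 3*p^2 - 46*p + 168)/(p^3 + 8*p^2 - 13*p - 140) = (p - 6)/(p + 5)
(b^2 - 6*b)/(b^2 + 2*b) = (b - 6)/(b + 2)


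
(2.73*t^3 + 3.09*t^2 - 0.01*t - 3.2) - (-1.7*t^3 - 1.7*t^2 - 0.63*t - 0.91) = 4.43*t^3 + 4.79*t^2 + 0.62*t - 2.29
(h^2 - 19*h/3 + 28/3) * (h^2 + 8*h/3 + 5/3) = h^4 - 11*h^3/3 - 53*h^2/9 + 43*h/3 + 140/9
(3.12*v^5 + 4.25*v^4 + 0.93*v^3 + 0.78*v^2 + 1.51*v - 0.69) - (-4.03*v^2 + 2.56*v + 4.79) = 3.12*v^5 + 4.25*v^4 + 0.93*v^3 + 4.81*v^2 - 1.05*v - 5.48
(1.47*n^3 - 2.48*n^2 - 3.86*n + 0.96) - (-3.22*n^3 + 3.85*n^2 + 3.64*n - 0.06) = 4.69*n^3 - 6.33*n^2 - 7.5*n + 1.02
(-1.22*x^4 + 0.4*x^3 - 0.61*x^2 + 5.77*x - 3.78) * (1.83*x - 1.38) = -2.2326*x^5 + 2.4156*x^4 - 1.6683*x^3 + 11.4009*x^2 - 14.88*x + 5.2164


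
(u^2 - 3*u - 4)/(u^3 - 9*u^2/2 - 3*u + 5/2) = 2*(u - 4)/(2*u^2 - 11*u + 5)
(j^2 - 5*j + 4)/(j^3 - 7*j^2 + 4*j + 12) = (j^2 - 5*j + 4)/(j^3 - 7*j^2 + 4*j + 12)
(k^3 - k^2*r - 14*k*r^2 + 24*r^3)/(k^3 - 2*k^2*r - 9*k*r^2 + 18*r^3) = (k + 4*r)/(k + 3*r)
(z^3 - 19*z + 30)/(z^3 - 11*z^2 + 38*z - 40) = (z^2 + 2*z - 15)/(z^2 - 9*z + 20)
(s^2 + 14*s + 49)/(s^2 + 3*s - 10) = (s^2 + 14*s + 49)/(s^2 + 3*s - 10)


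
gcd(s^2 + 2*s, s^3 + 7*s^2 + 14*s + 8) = s + 2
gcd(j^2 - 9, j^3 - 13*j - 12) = j + 3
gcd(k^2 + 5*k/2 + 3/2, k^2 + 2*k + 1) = k + 1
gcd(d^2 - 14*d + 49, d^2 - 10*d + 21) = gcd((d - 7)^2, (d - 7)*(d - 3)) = d - 7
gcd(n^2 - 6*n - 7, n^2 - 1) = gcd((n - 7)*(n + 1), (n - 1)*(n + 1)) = n + 1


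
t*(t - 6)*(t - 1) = t^3 - 7*t^2 + 6*t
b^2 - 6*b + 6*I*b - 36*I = (b - 6)*(b + 6*I)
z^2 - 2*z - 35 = (z - 7)*(z + 5)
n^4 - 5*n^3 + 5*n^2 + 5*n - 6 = (n - 3)*(n - 2)*(n - 1)*(n + 1)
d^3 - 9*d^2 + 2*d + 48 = (d - 8)*(d - 3)*(d + 2)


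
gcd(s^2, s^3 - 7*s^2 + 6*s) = s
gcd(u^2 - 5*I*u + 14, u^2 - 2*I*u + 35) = u - 7*I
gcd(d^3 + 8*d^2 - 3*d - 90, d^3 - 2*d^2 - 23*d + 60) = d^2 + 2*d - 15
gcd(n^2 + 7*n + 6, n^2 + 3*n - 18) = n + 6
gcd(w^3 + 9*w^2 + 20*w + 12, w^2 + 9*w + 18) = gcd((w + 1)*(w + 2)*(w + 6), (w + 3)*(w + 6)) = w + 6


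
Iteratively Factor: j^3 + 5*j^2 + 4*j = (j + 4)*(j^2 + j) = j*(j + 4)*(j + 1)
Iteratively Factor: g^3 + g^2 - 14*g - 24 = (g - 4)*(g^2 + 5*g + 6) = (g - 4)*(g + 2)*(g + 3)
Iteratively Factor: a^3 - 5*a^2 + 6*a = (a)*(a^2 - 5*a + 6) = a*(a - 2)*(a - 3)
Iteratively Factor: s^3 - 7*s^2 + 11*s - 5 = (s - 1)*(s^2 - 6*s + 5) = (s - 5)*(s - 1)*(s - 1)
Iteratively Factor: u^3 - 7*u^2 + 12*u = (u)*(u^2 - 7*u + 12) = u*(u - 4)*(u - 3)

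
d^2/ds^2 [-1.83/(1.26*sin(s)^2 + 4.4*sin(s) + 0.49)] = (11.621232*sin(s)^4 + 30.43656*sin(s)^3 + 13.477584*sin(s)^2 - 64.8186*sin(s) - 68.597916)/(1.26*sin(s)^2 + 4.4*sin(s) + 0.49)^3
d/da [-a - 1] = -1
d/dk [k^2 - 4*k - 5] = 2*k - 4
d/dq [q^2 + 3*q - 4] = 2*q + 3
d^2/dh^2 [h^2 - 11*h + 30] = 2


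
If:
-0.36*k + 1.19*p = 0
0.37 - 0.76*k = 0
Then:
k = 0.49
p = 0.15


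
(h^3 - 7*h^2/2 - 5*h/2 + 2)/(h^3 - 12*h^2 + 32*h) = (2*h^2 + h - 1)/(2*h*(h - 8))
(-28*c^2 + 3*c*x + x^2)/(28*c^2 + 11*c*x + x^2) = (-4*c + x)/(4*c + x)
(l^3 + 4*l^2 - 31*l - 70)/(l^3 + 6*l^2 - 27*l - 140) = (l + 2)/(l + 4)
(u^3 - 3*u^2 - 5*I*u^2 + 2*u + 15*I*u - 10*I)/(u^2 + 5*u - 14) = (u^2 - u*(1 + 5*I) + 5*I)/(u + 7)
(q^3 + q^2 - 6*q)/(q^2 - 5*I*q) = (q^2 + q - 6)/(q - 5*I)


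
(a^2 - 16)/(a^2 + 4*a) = (a - 4)/a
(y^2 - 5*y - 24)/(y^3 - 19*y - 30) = (y - 8)/(y^2 - 3*y - 10)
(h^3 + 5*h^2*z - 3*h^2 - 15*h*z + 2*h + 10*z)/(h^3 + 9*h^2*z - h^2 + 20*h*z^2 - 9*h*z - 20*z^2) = (h - 2)/(h + 4*z)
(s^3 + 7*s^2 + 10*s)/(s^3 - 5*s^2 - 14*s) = (s + 5)/(s - 7)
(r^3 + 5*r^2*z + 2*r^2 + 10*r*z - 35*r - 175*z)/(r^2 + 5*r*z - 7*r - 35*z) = (r^2 + 2*r - 35)/(r - 7)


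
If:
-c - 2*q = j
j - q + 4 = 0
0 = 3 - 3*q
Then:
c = 1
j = -3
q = 1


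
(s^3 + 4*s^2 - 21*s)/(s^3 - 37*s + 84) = s/(s - 4)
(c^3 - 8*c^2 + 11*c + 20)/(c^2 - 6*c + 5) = (c^2 - 3*c - 4)/(c - 1)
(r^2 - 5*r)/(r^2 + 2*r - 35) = r/(r + 7)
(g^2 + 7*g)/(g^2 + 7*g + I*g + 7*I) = g/(g + I)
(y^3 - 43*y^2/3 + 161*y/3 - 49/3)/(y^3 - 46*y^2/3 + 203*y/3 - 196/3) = (3*y - 1)/(3*y - 4)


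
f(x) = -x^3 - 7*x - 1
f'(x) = -3*x^2 - 7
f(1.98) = -22.62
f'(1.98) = -18.76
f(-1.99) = 20.81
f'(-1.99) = -18.88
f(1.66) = -17.19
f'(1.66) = -15.27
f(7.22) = -427.91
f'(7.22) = -163.39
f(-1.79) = 17.27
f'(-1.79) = -16.61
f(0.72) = -6.41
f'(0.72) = -8.56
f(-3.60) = 70.86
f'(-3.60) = -45.88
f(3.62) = -73.78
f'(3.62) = -46.31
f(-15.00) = 3479.00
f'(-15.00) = -682.00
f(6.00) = -259.00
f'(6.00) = -115.00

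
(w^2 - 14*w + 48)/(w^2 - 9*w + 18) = (w - 8)/(w - 3)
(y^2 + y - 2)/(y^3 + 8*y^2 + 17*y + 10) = (y - 1)/(y^2 + 6*y + 5)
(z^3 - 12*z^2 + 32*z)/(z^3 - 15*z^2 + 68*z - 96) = z/(z - 3)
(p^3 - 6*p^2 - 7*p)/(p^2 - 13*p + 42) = p*(p + 1)/(p - 6)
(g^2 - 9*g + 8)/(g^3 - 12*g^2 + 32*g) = (g - 1)/(g*(g - 4))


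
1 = 1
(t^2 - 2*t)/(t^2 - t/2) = 2*(t - 2)/(2*t - 1)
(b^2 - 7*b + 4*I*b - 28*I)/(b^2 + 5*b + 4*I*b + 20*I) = (b - 7)/(b + 5)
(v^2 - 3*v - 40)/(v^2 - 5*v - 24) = (v + 5)/(v + 3)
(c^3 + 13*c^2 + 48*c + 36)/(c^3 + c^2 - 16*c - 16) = (c^2 + 12*c + 36)/(c^2 - 16)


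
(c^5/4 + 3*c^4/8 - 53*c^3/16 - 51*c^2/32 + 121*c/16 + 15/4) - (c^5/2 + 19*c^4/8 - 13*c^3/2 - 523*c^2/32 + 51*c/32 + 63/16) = -c^5/4 - 2*c^4 + 51*c^3/16 + 59*c^2/4 + 191*c/32 - 3/16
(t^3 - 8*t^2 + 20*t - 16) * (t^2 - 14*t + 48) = t^5 - 22*t^4 + 180*t^3 - 680*t^2 + 1184*t - 768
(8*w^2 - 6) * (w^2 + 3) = 8*w^4 + 18*w^2 - 18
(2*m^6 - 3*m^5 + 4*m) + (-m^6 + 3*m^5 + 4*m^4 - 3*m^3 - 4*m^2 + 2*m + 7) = m^6 + 4*m^4 - 3*m^3 - 4*m^2 + 6*m + 7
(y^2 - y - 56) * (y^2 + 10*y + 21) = y^4 + 9*y^3 - 45*y^2 - 581*y - 1176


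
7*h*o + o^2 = o*(7*h + o)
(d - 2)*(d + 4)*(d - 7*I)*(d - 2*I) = d^4 + 2*d^3 - 9*I*d^3 - 22*d^2 - 18*I*d^2 - 28*d + 72*I*d + 112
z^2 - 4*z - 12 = (z - 6)*(z + 2)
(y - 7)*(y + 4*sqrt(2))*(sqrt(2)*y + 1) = sqrt(2)*y^3 - 7*sqrt(2)*y^2 + 9*y^2 - 63*y + 4*sqrt(2)*y - 28*sqrt(2)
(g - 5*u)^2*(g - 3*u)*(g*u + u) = g^4*u - 13*g^3*u^2 + g^3*u + 55*g^2*u^3 - 13*g^2*u^2 - 75*g*u^4 + 55*g*u^3 - 75*u^4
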